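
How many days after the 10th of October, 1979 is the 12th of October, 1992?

4751

From October 10, 1979 to October 10, 1992: 13 years, of which 4 contain a Feb 29 — 9×365 + 4×366 = 4749 days.
Within October 1992: 12 − 10 = 2 days.
Total: 4751 days.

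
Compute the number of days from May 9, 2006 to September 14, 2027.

Day-of-year of May 9, 2006: 129.
Day-of-year of September 14, 2027: 257.
2006 has 365 days, so 365 − 129 = 236 days remain in 2006.
Full years 2007–2026: 15 common + 5 leap = 15×365 + 5×366 = 7305 days.
Total: 236 + 7305 + 257 = 7798 days.

7798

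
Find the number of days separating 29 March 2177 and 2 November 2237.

From March 29, 2177 to March 29, 2237: 60 years, of which 14 contain a Feb 29 — 46×365 + 14×366 = 21914 days.
(2200 is not a leap year (divisible by 100 but not 400).)
March 2237: 31 − 29 = 2 days remain.
Then April (30), May (31), June (30), July (31), August (31), September (30), October (31): 30 + 31 + 30 + 31 + 31 + 30 + 31 = 214 days.
November 1–2, 2237: 2 days.
Residual: 218 days.
Total: 22132 days.

22132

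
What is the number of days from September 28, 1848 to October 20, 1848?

September 1848: 30 − 28 = 2 days remain.
October 1–20, 1848: 20 days.
Total: 2 + 20 = 22 days.

22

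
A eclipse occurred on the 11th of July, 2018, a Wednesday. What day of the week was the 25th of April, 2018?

Wednesday

Count forward from the earlier date (April 25, 2018) to the later (July 11, 2018):
April 2018: 30 − 25 = 5 days remain.
Then May (31), June (30): 31 + 30 = 61 days.
July 1–11, 2018: 11 days.
Total: 5 + 61 + 11 = 77 days.
77 is a multiple of 7, so the 25th of April, 2018 falls on the same weekday: Wednesday.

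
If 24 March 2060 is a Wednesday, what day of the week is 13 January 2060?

Tuesday

Count forward from the earlier date (January 13, 2060) to the later (March 24, 2060):
January 2060: 31 − 13 = 18 days remain.
Then February 2060 (29): 29 days.
March 1–24, 2060: 24 days.
Total: 18 + 29 + 24 = 71 days.
71 mod 7 = 1, so 1 day before Wednesday is Tuesday.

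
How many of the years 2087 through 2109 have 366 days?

5

Years divisible by 4 in [2087, 2109]: 2088, 2092, 2096, 2100, 2104, 2108.
Of these, 2100 is divisible by 100 but not 400, so not leap.
Leap years: 6 − 1 = 5.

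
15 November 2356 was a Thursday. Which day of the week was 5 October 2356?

Friday

Count forward from the earlier date (October 5, 2356) to the later (November 15, 2356):
October 2356: 31 − 5 = 26 days remain.
November 1–15, 2356: 15 days.
Total: 26 + 15 = 41 days.
41 mod 7 = 6, so 6 days before Thursday is Friday.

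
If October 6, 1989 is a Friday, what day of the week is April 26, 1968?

Count forward from the earlier date (April 26, 1968) to the later (October 6, 1989):
Day-of-year of April 26, 1968: 117.
Day-of-year of October 6, 1989: 279.
1968 has 366 days, so 366 − 117 = 249 days remain in 1968.
Full years 1969–1988: 15 common + 5 leap = 15×365 + 5×366 = 7305 days.
Total: 249 + 7305 + 279 = 7833 days.
7833 is a multiple of 7, so April 26, 1968 falls on the same weekday: Friday.

Friday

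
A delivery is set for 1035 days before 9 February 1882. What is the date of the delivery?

11 April 1879

Count 1035 days before February 9, 1882:
April 11, 1879 → April 11, 1880: 366 days (1880 is a leap year).
April 11, 1880 → April 11, 1881: 365 days.
April 1881: 30 − 11 = 19 days remain.
Then 9 full months totalling 276 days.
February 1–9, 1882: 9 days (1882 is not a leap year).
Residual: 304 days.
Total: 1035 days.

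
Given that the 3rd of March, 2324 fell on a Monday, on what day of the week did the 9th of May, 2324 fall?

March 2324: 31 − 3 = 28 days remain.
Then April (30): 30 days.
May 1–9, 2324: 9 days.
Total: 28 + 30 + 9 = 67 days.
67 mod 7 = 4, so 4 days after Monday is Friday.

Friday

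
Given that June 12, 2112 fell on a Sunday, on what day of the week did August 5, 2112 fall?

June 2112: 30 − 12 = 18 days remain.
Then July (31): 31 days.
August 1–5, 2112: 5 days.
Total: 18 + 31 + 5 = 54 days.
54 mod 7 = 5, so 5 days after Sunday is Friday.

Friday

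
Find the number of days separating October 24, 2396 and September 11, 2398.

Day-of-year of October 24, 2396: 298.
Day-of-year of September 11, 2398: 254.
2396 has 366 days, so 366 − 298 = 68 days remain in 2396.
Full years: 2397: 365. Sum = 365.
Total: 68 + 365 + 254 = 687 days.

687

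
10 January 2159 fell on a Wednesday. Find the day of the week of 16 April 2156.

Friday

Count forward from the earlier date (April 16, 2156) to the later (January 10, 2159):
Day-of-year of April 16, 2156: 107.
Day-of-year of January 10, 2159: 10.
2156 has 366 days, so 366 − 107 = 259 days remain in 2156.
Full years: 2157: 365; 2158: 365. Sum = 730.
Total: 259 + 730 + 10 = 999 days.
999 mod 7 = 5, so 5 days before Wednesday is Friday.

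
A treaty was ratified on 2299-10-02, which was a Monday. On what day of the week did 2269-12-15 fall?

Wednesday

Count forward from the earlier date (December 15, 2269) to the later (October 2, 2299):
Day-of-year of December 15, 2269: 349.
Day-of-year of October 2, 2299: 275.
2269 has 365 days, so 365 − 349 = 16 days remain in 2269.
Full years 2270–2298: 22 common + 7 leap = 22×365 + 7×366 = 10592 days.
Total: 16 + 10592 + 275 = 10883 days.
10883 mod 7 = 5, so 5 days before Monday is Wednesday.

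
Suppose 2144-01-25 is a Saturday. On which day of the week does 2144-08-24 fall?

Monday

January 2144: 31 − 25 = 6 days remain.
Then February 2144 (29), March (31), April (30), May (31), June (30), July (31): 29 + 31 + 30 + 31 + 30 + 31 = 182 days.
August 1–24, 2144: 24 days.
Total: 6 + 182 + 24 = 212 days.
212 mod 7 = 2, so 2 days after Saturday is Monday.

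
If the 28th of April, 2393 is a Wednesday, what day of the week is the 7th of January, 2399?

Day-of-year of April 28, 2393: 118.
Day-of-year of January 7, 2399: 7.
2393 has 365 days, so 365 − 118 = 247 days remain in 2393.
Full years: 2394: 365; 2395: 365; 2396: 366; 2397: 365; 2398: 365. Sum = 1826.
Total: 247 + 1826 + 7 = 2080 days.
2080 mod 7 = 1, so 1 day after Wednesday is Thursday.

Thursday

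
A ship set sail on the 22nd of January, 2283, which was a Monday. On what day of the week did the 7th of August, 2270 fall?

Sunday

Count forward from the earlier date (August 7, 2270) to the later (January 22, 2283):
Day-of-year of August 7, 2270: 219.
Day-of-year of January 22, 2283: 22.
2270 has 365 days, so 365 − 219 = 146 days remain in 2270.
Full years 2271–2282: 9 common + 3 leap = 9×365 + 3×366 = 4383 days.
Total: 146 + 4383 + 22 = 4551 days.
4551 mod 7 = 1, so 1 day before Monday is Sunday.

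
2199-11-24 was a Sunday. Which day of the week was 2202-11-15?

Monday

November 24, 2199 → November 24, 2200: 365 days (2200 is not a leap year (divisible by 100 but not 400)).
November 24, 2200 → November 24, 2201: 365 days.
November 2201: 30 − 24 = 6 days remain.
Then 11 full months totalling 335 days.
November 1–15, 2202: 15 days.
Residual: 356 days.
Total: 1086 days.
1086 mod 7 = 1, so 1 day after Sunday is Monday.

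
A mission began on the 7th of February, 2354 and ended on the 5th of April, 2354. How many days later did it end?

February 2354: 28 − 7 = 21 days remain (2354 is not a leap year, so February has 28 days).
Then March (31): 31 days.
April 1–5, 2354: 5 days.
Total: 21 + 31 + 5 = 57 days.

57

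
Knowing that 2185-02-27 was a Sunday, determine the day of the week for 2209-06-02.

From February 27, 2185 to February 27, 2209: 24 years, of which 5 contain a Feb 29 — 19×365 + 5×366 = 8765 days.
(2200 is not a leap year (divisible by 100 but not 400).)
February 2209: 28 − 27 = 1 day remains (2209 is not a leap year, so February has 28 days).
Then March (31), April (30), May (31): 31 + 30 + 31 = 92 days.
June 1–2, 2209: 2 days.
Residual: 95 days.
Total: 8860 days.
8860 mod 7 = 5, so 5 days after Sunday is Friday.

Friday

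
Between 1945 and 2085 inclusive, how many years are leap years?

35

Years divisible by 4: 1948, 1952, …, 2084 — 35 in all.
2000 is divisible by 400, so still leap.
No century exceptions apply. Count: 35.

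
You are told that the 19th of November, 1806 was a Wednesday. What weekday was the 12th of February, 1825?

Saturday

From November 19, 1806 to November 19, 1824: 18 years, of which 5 contain a Feb 29 — 13×365 + 5×366 = 6575 days.
November 1824: 30 − 19 = 11 days remain.
Then December (31), January (31): 31 + 31 = 62 days.
February 1–12, 1825: 12 days (1825 is not a leap year).
Residual: 85 days.
Total: 6660 days.
6660 mod 7 = 3, so 3 days after Wednesday is Saturday.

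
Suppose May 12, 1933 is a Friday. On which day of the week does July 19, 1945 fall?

From May 12, 1933 to May 12, 1945: 12 years, of which 3 contain a Feb 29 — 9×365 + 3×366 = 4383 days.
May 1945: 31 − 12 = 19 days remain.
Then June (30): 30 days.
July 1–19, 1945: 19 days.
Residual: 68 days.
Total: 4451 days.
4451 mod 7 = 6, so 6 days after Friday is Thursday.

Thursday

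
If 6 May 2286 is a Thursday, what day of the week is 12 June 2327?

Sunday

Day-of-year of May 6, 2286: 126.
Day-of-year of June 12, 2327: 163.
2286 has 365 days, so 365 − 126 = 239 days remain in 2286.
Full years 2287–2326: 31 common + 9 leap = 31×365 + 9×366 = 14609 days.
Total: 239 + 14609 + 163 = 15011 days.
15011 mod 7 = 3, so 3 days after Thursday is Sunday.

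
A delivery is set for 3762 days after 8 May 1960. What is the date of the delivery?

26 August 1970

Count 3762 days after May 8, 1960:
Day-of-year of May 8, 1960: 129.
Day-of-year of August 26, 1970: 238.
1960 has 366 days, so 366 − 129 = 237 days remain in 1960.
Full years 1961–1969: 7 common + 2 leap = 7×365 + 2×366 = 3287 days.
Total: 237 + 3287 + 238 = 3762 days.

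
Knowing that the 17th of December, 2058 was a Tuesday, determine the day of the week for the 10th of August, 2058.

Count forward from the earlier date (August 10, 2058) to the later (December 17, 2058):
August 2058: 31 − 10 = 21 days remain.
Then September (30), October (31), November (30): 30 + 31 + 30 = 91 days.
December 1–17, 2058: 17 days.
Total: 21 + 91 + 17 = 129 days.
129 mod 7 = 3, so 3 days before Tuesday is Saturday.

Saturday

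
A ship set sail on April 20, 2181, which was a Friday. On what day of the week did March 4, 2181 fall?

Count forward from the earlier date (March 4, 2181) to the later (April 20, 2181):
March 2181: 31 − 4 = 27 days remain.
April 1–20, 2181: 20 days.
Total: 27 + 20 = 47 days.
47 mod 7 = 5, so 5 days before Friday is Sunday.

Sunday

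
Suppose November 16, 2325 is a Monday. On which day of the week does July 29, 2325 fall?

Wednesday

Count forward from the earlier date (July 29, 2325) to the later (November 16, 2325):
July 2325: 31 − 29 = 2 days remain.
Then August (31), September (30), October (31): 31 + 30 + 31 = 92 days.
November 1–16, 2325: 16 days.
Total: 2 + 92 + 16 = 110 days.
110 mod 7 = 5, so 5 days before Monday is Wednesday.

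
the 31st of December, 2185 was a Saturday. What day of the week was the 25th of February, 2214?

Friday

Day-of-year of December 31, 2185: 365.
Day-of-year of February 25, 2214: 56.
2185 has 365 days, so 365 − 365 = 0 days remain in 2185.
Full years 2186–2213: 22 common + 6 leap = 22×365 + 6×366 = 10226 days.
Total: 0 + 10226 + 56 = 10282 days.
10282 mod 7 = 6, so 6 days after Saturday is Friday.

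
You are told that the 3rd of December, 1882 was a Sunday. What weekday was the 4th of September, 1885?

December 3, 1882 → December 3, 1883: 365 days.
December 3, 1883 → December 3, 1884: 366 days (1884 is a leap year).
December 1884: 31 − 3 = 28 days remain.
Then January (31), February 1885 (28), March (31), April (30), May (31), June (30), July (31), August (31): 31 + 28 + 31 + 30 + 31 + 30 + 31 + 31 = 243 days.
September 1–4, 1885: 4 days.
Residual: 275 days.
Total: 1006 days.
1006 mod 7 = 5, so 5 days after Sunday is Friday.

Friday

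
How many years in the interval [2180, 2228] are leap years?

Years divisible by 4: 2180, 2184, …, 2228 — 13 in all.
Of these, 2200 is divisible by 100 but not 400, so not leap.
Leap years: 13 − 1 = 12.

12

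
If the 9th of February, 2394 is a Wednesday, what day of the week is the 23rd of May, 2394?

Monday

February 2394: 28 − 9 = 19 days remain (2394 is not a leap year, so February has 28 days).
Then March (31), April (30): 31 + 30 = 61 days.
May 1–23, 2394: 23 days.
Total: 19 + 61 + 23 = 103 days.
103 mod 7 = 5, so 5 days after Wednesday is Monday.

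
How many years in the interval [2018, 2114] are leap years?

23

Years divisible by 4: 2020, 2024, …, 2112 — 24 in all.
Of these, 2100 is divisible by 100 but not 400, so not leap.
Leap years: 24 − 1 = 23.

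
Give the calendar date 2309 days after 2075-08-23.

2081-12-18

Count 2309 days after August 23, 2075:
August 23, 2075 → August 23, 2076: 366 days (2076 is a leap year).
August 23, 2076 → August 23, 2077: 365 days.
August 23, 2077 → August 23, 2078: 365 days.
August 23, 2078 → August 23, 2079: 365 days.
August 23, 2079 → August 23, 2080: 366 days (2080 is a leap year).
August 23, 2080 → August 23, 2081: 365 days.
August 2081: 31 − 23 = 8 days remain.
Then September (30), October (31), November (30): 30 + 31 + 30 = 91 days.
December 1–18, 2081: 18 days.
Residual: 117 days.
Total: 2309 days.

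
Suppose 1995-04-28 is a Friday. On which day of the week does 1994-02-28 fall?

Count forward from the earlier date (February 28, 1994) to the later (April 28, 1995):
February 28, 1994 → February 28, 1995: 365 days.
February 1995: 28 − 28 = 0 days remain (1995 is not a leap year, so February has 28 days).
Then March (31): 31 days.
April 1–28, 1995: 28 days.
Residual: 59 days.
Total: 424 days.
424 mod 7 = 4, so 4 days before Friday is Monday.

Monday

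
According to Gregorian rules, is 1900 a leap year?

1900 is not a leap year (divisible by 100 but not 400).

No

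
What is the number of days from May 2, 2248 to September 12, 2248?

May 2248: 31 − 2 = 29 days remain.
Then June (30), July (31), August (31): 30 + 31 + 31 = 92 days.
September 1–12, 2248: 12 days.
Total: 29 + 92 + 12 = 133 days.

133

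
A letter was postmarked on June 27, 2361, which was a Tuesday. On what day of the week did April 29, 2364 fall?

June 27, 2361 → June 27, 2362: 365 days.
June 27, 2362 → June 27, 2363: 365 days.
June 2363: 30 − 27 = 3 days remain.
Then 9 full months totalling 275 days.
April 1–29, 2364: 29 days.
Residual: 307 days.
Total: 1037 days.
1037 mod 7 = 1, so 1 day after Tuesday is Wednesday.

Wednesday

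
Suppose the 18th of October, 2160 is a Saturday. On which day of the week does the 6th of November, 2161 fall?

Day-of-year of October 18, 2160: 292.
Day-of-year of November 6, 2161: 310.
2160 has 366 days, so 366 − 292 = 74 days remain in 2160.
Total: 74 + 310 = 384 days.
384 mod 7 = 6, so 6 days after Saturday is Friday.

Friday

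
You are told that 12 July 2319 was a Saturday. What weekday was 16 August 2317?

Count forward from the earlier date (August 16, 2317) to the later (July 12, 2319):
August 2317: 31 − 16 = 15 days remain.
Then 22 full months totalling 668 days.
July 1–12, 2319: 12 days.
Total: 15 + 668 + 12 = 695 days.
695 mod 7 = 2, so 2 days before Saturday is Thursday.

Thursday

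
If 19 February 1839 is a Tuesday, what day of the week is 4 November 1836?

Friday

Count forward from the earlier date (November 4, 1836) to the later (February 19, 1839):
November 4, 1836 → November 4, 1837: 365 days.
November 4, 1837 → November 4, 1838: 365 days.
November 1838: 30 − 4 = 26 days remain.
Then December (31), January (31): 31 + 31 = 62 days.
February 1–19, 1839: 19 days (1839 is not a leap year).
Residual: 107 days.
Total: 837 days.
837 mod 7 = 4, so 4 days before Tuesday is Friday.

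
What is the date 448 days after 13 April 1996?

5 July 1997

Count 448 days after April 13, 1996:
April 1996: 30 − 13 = 17 days remain.
Then 14 full months totalling 426 days.
July 1–5, 1997: 5 days.
Total: 17 + 426 + 5 = 448 days.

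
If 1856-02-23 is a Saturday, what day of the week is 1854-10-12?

Count forward from the earlier date (October 12, 1854) to the later (February 23, 1856):
Day-of-year of October 12, 1854: 285.
Day-of-year of February 23, 1856: 54.
1854 has 365 days, so 365 − 285 = 80 days remain in 1854.
Full years: 1855: 365. Sum = 365.
Total: 80 + 365 + 54 = 499 days.
499 mod 7 = 2, so 2 days before Saturday is Thursday.

Thursday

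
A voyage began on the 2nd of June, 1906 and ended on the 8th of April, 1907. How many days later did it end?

June 1906: 30 − 2 = 28 days remain.
Then 9 full months totalling 274 days.
April 1–8, 1907: 8 days.
Total: 28 + 274 + 8 = 310 days.

310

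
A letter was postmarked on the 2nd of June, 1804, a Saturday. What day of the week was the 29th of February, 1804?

Wednesday

Count forward from the earlier date (February 29, 1804) to the later (June 2, 1804):
February 1804: 29 − 29 = 0 days remain (1804 is a leap year, so February has 29 days).
Then March (31), April (30), May (31): 31 + 30 + 31 = 92 days.
June 1–2, 1804: 2 days.
Total: 0 + 92 + 2 = 94 days.
94 mod 7 = 3, so 3 days before Saturday is Wednesday.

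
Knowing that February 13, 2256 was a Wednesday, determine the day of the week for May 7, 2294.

Day-of-year of February 13, 2256: 44.
Day-of-year of May 7, 2294: 127.
2256 has 366 days, so 366 − 44 = 322 days remain in 2256.
Full years 2257–2293: 28 common + 9 leap = 28×365 + 9×366 = 13514 days.
Total: 322 + 13514 + 127 = 13963 days.
13963 mod 7 = 5, so 5 days after Wednesday is Monday.

Monday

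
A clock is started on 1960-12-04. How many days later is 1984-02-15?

8473

Day-of-year of December 4, 1960: 339.
Day-of-year of February 15, 1984: 46.
1960 has 366 days, so 366 − 339 = 27 days remain in 1960.
Full years 1961–1983: 18 common + 5 leap = 18×365 + 5×366 = 8400 days.
Total: 27 + 8400 + 46 = 8473 days.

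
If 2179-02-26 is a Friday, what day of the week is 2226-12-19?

Day-of-year of February 26, 2179: 57.
Day-of-year of December 19, 2226: 353.
2179 has 365 days, so 365 − 57 = 308 days remain in 2179.
Full years 2180–2225: 35 common + 11 leap = 35×365 + 11×366 = 16801 days.
Total: 308 + 16801 + 353 = 17462 days.
17462 mod 7 = 4, so 4 days after Friday is Tuesday.

Tuesday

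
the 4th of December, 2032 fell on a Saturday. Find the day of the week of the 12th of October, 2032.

Count forward from the earlier date (October 12, 2032) to the later (December 4, 2032):
October 2032: 31 − 12 = 19 days remain.
Then November (30): 30 days.
December 1–4, 2032: 4 days.
Total: 19 + 30 + 4 = 53 days.
53 mod 7 = 4, so 4 days before Saturday is Tuesday.

Tuesday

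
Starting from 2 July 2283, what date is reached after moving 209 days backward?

5 December 2282

Count 209 days before July 2, 2283:
December 2282: 31 − 5 = 26 days remain.
Then January (31), February 2283 (28), March (31), April (30), May (31), June (30): 31 + 28 + 31 + 30 + 31 + 30 = 181 days.
July 1–2, 2283: 2 days.
Total: 26 + 181 + 2 = 209 days.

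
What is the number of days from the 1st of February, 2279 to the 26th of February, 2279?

25

Within February 2279: 26 − 1 = 25 days.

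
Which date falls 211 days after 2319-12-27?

2320-07-25

Count 211 days after December 27, 2319:
December 2319: 31 − 27 = 4 days remain.
Then January (31), February 2320 (29), March (31), April (30), May (31), June (30): 31 + 29 + 31 + 30 + 31 + 30 = 182 days.
July 1–25, 2320: 25 days.
Total: 4 + 182 + 25 = 211 days.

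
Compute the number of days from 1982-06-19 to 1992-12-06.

Day-of-year of June 19, 1982: 170.
Day-of-year of December 6, 1992: 341.
1982 has 365 days, so 365 − 170 = 195 days remain in 1982.
Full years 1983–1991: 7 common + 2 leap = 7×365 + 2×366 = 3287 days.
Total: 195 + 3287 + 341 = 3823 days.

3823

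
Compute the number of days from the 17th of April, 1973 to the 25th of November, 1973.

April 1973: 30 − 17 = 13 days remain.
Then May (31), June (30), July (31), August (31), September (30), October (31): 31 + 30 + 31 + 31 + 30 + 31 = 184 days.
November 1–25, 1973: 25 days.
Total: 13 + 184 + 25 = 222 days.

222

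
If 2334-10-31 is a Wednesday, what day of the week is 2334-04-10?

Tuesday

Count forward from the earlier date (April 10, 2334) to the later (October 31, 2334):
April 2334: 30 − 10 = 20 days remain.
Then May (31), June (30), July (31), August (31), September (30): 31 + 30 + 31 + 31 + 30 = 153 days.
October 1–31, 2334: 31 days.
Total: 20 + 153 + 31 = 204 days.
204 mod 7 = 1, so 1 day before Wednesday is Tuesday.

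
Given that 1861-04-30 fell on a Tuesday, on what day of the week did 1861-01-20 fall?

Sunday

Count forward from the earlier date (January 20, 1861) to the later (April 30, 1861):
January 1861: 31 − 20 = 11 days remain.
Then February 1861 (28), March (31): 28 + 31 = 59 days.
April 1–30, 1861: 30 days.
Total: 11 + 59 + 30 = 100 days.
100 mod 7 = 2, so 2 days before Tuesday is Sunday.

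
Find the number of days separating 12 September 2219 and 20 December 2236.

Day-of-year of September 12, 2219: 255.
Day-of-year of December 20, 2236: 355.
2219 has 365 days, so 365 − 255 = 110 days remain in 2219.
Full years 2220–2235: 12 common + 4 leap = 12×365 + 4×366 = 5844 days.
Total: 110 + 5844 + 355 = 6309 days.

6309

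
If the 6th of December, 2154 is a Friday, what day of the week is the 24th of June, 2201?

Wednesday

Day-of-year of December 6, 2154: 340.
Day-of-year of June 24, 2201: 175.
2154 has 365 days, so 365 − 340 = 25 days remain in 2154.
Full years 2155–2200: 35 common + 11 leap = 35×365 + 11×366 = 16801 days.
Total: 25 + 16801 + 175 = 17001 days.
17001 mod 7 = 5, so 5 days after Friday is Wednesday.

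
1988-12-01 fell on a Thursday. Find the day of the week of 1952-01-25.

Count forward from the earlier date (January 25, 1952) to the later (December 1, 1988):
From January 25, 1952 to January 25, 1988: 36 years, of which 9 contain a Feb 29 — 27×365 + 9×366 = 13149 days.
January 1988: 31 − 25 = 6 days remain.
Then 10 full months totalling 304 days.
December 1, 1988: 1 day.
Residual: 311 days.
Total: 13460 days.
13460 mod 7 = 6, so 6 days before Thursday is Friday.

Friday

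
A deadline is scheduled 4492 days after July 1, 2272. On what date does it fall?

October 18, 2284

Count 4492 days after July 1, 2272:
Day-of-year of July 1, 2272: 183.
Day-of-year of October 18, 2284: 292.
2272 has 366 days, so 366 − 183 = 183 days remain in 2272.
Full years 2273–2283: 9 common + 2 leap = 9×365 + 2×366 = 4017 days.
Total: 183 + 4017 + 292 = 4492 days.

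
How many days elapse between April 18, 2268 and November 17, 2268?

213

April 2268: 30 − 18 = 12 days remain.
Then May (31), June (30), July (31), August (31), September (30), October (31): 31 + 30 + 31 + 31 + 30 + 31 = 184 days.
November 1–17, 2268: 17 days.
Total: 12 + 184 + 17 = 213 days.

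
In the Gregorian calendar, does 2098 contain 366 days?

No

2098 is not a leap year.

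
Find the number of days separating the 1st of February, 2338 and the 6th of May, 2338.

February 2338: 28 − 1 = 27 days remain (2338 is not a leap year, so February has 28 days).
Then March (31), April (30): 31 + 30 = 61 days.
May 1–6, 2338: 6 days.
Total: 27 + 61 + 6 = 94 days.

94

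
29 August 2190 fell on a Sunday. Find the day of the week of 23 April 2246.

Thursday

From August 29, 2190 to August 29, 2245: 55 years, of which 13 contain a Feb 29 — 42×365 + 13×366 = 20088 days.
(2200 is not a leap year (divisible by 100 but not 400).)
August 2245: 31 − 29 = 2 days remain.
Then September (30), October (31), November (30), December (31), January (31), February 2246 (28), March (31): 30 + 31 + 30 + 31 + 31 + 28 + 31 = 212 days.
April 1–23, 2246: 23 days.
Residual: 237 days.
Total: 20325 days.
20325 mod 7 = 4, so 4 days after Sunday is Thursday.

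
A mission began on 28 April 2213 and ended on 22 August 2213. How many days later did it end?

116

April 2213: 30 − 28 = 2 days remain.
Then May (31), June (30), July (31): 31 + 30 + 31 = 92 days.
August 1–22, 2213: 22 days.
Total: 2 + 92 + 22 = 116 days.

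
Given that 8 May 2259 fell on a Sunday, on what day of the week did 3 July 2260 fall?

May 8, 2259 → May 8, 2260: 366 days (2260 is a leap year).
May 2260: 31 − 8 = 23 days remain.
Then June (30): 30 days.
July 1–3, 2260: 3 days.
Residual: 56 days.
Total: 422 days.
422 mod 7 = 2, so 2 days after Sunday is Tuesday.

Tuesday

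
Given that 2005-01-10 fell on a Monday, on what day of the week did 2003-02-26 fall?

Wednesday

Count forward from the earlier date (February 26, 2003) to the later (January 10, 2005):
February 26, 2003 → February 26, 2004: 365 days.
February 2004: 29 − 26 = 3 days remain (2004 is a leap year, so February has 29 days).
Then 10 full months totalling 306 days.
January 1–10, 2005: 10 days.
Residual: 319 days.
Total: 684 days.
684 mod 7 = 5, so 5 days before Monday is Wednesday.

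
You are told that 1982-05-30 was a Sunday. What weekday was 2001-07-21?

Saturday

From May 30, 1982 to May 30, 2001: 19 years, of which 5 contain a Feb 29 — 14×365 + 5×366 = 6940 days.
(2000 is a leap year (divisible by 400).)
May 2001: 31 − 30 = 1 day remains.
Then June (30): 30 days.
July 1–21, 2001: 21 days.
Residual: 52 days.
Total: 6992 days.
6992 mod 7 = 6, so 6 days after Sunday is Saturday.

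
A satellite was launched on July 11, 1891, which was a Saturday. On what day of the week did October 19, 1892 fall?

Wednesday

July 1891: 31 − 11 = 20 days remain.
Then 14 full months totalling 427 days.
October 1–19, 1892: 19 days.
Total: 20 + 427 + 19 = 466 days.
466 mod 7 = 4, so 4 days after Saturday is Wednesday.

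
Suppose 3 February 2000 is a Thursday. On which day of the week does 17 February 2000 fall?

Within February 2000: 17 − 3 = 14 days.
14 is a multiple of 7, so 17 February 2000 falls on the same weekday: Thursday.

Thursday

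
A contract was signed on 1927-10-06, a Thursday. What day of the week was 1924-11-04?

Count forward from the earlier date (November 4, 1924) to the later (October 6, 1927):
Day-of-year of November 4, 1924: 309.
Day-of-year of October 6, 1927: 279.
1924 has 366 days, so 366 − 309 = 57 days remain in 1924.
Full years: 1925: 365; 1926: 365. Sum = 730.
Total: 57 + 730 + 279 = 1066 days.
1066 mod 7 = 2, so 2 days before Thursday is Tuesday.

Tuesday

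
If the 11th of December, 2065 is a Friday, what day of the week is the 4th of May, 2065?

Monday

Count forward from the earlier date (May 4, 2065) to the later (December 11, 2065):
May 2065: 31 − 4 = 27 days remain.
Then June (30), July (31), August (31), September (30), October (31), November (30): 30 + 31 + 31 + 30 + 31 + 30 = 183 days.
December 1–11, 2065: 11 days.
Total: 27 + 183 + 11 = 221 days.
221 mod 7 = 4, so 4 days before Friday is Monday.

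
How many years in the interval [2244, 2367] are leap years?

30

Years divisible by 4: 2244, 2248, …, 2364 — 31 in all.
Of these, 2300 is divisible by 100 but not 400, so not leap.
Leap years: 31 − 1 = 30.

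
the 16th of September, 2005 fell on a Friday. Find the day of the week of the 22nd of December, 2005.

September 2005: 30 − 16 = 14 days remain.
Then October (31), November (30): 31 + 30 = 61 days.
December 1–22, 2005: 22 days.
Total: 14 + 61 + 22 = 97 days.
97 mod 7 = 6, so 6 days after Friday is Thursday.

Thursday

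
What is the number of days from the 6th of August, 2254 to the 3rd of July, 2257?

August 6, 2254 → August 6, 2255: 365 days.
August 6, 2255 → August 6, 2256: 366 days (2256 is a leap year).
August 2256: 31 − 6 = 25 days remain.
Then 10 full months totalling 303 days.
July 1–3, 2257: 3 days.
Residual: 331 days.
Total: 1062 days.

1062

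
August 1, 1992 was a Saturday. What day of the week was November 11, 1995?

Saturday

Day-of-year of August 1, 1992: 214.
Day-of-year of November 11, 1995: 315.
1992 has 366 days, so 366 − 214 = 152 days remain in 1992.
Full years: 1993: 365; 1994: 365. Sum = 730.
Total: 152 + 730 + 315 = 1197 days.
1197 is a multiple of 7, so November 11, 1995 falls on the same weekday: Saturday.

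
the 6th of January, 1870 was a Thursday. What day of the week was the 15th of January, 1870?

Within January 1870: 15 − 6 = 9 days.
9 mod 7 = 2, so 2 days after Thursday is Saturday.

Saturday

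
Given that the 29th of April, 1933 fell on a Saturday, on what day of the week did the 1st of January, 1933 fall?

Count forward from the earlier date (January 1, 1933) to the later (April 29, 1933):
January 1933: 31 − 1 = 30 days remain.
Then February 1933 (28), March (31): 28 + 31 = 59 days.
April 1–29, 1933: 29 days.
Total: 30 + 59 + 29 = 118 days.
118 mod 7 = 6, so 6 days before Saturday is Sunday.

Sunday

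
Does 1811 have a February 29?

1811 is not a leap year.

No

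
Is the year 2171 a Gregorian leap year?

2171 is not a leap year.

No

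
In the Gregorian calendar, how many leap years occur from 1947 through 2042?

24

Years divisible by 4: 1948, 1952, …, 2040 — 24 in all.
2000 is divisible by 400, so still leap.
No century exceptions apply. Count: 24.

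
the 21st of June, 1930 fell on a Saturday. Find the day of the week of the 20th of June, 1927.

Monday

Count forward from the earlier date (June 20, 1927) to the later (June 21, 1930):
June 20, 1927 → June 20, 1928: 366 days (1928 is a leap year).
June 20, 1928 → June 20, 1929: 365 days.
June 20, 1929 → June 20, 1930: 365 days.
Within June 1930: 21 − 20 = 1 day.
Total: 1097 days.
1097 mod 7 = 5, so 5 days before Saturday is Monday.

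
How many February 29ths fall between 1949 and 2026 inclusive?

Years divisible by 4: 1952, 1956, …, 2024 — 19 in all.
2000 is divisible by 400, so still leap.
No century exceptions apply. Count: 19.

19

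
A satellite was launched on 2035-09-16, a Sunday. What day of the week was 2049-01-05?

Tuesday

Day-of-year of September 16, 2035: 259.
Day-of-year of January 5, 2049: 5.
2035 has 365 days, so 365 − 259 = 106 days remain in 2035.
Full years 2036–2048: 9 common + 4 leap = 9×365 + 4×366 = 4749 days.
Total: 106 + 4749 + 5 = 4860 days.
4860 mod 7 = 2, so 2 days after Sunday is Tuesday.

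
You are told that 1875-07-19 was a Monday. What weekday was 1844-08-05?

Monday

Count forward from the earlier date (August 5, 1844) to the later (July 19, 1875):
From August 5, 1844 to August 5, 1874: 30 years, of which 7 contain a Feb 29 — 23×365 + 7×366 = 10957 days.
August 1874: 31 − 5 = 26 days remain.
Then 10 full months totalling 303 days.
July 1–19, 1875: 19 days.
Residual: 348 days.
Total: 11305 days.
11305 is a multiple of 7, so 1844-08-05 falls on the same weekday: Monday.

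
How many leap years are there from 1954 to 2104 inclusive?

Years divisible by 4: 1956, 1960, …, 2104 — 38 in all.
Of these, 2100 is divisible by 100 but not 400, so not leap.
2000 is divisible by 400, so still leap.
Leap years: 38 − 1 = 37.

37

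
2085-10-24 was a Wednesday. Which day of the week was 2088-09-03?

Friday

Day-of-year of October 24, 2085: 297.
Day-of-year of September 3, 2088: 247.
2085 has 365 days, so 365 − 297 = 68 days remain in 2085.
Full years: 2086: 365; 2087: 365. Sum = 730.
Total: 68 + 730 + 247 = 1045 days.
1045 mod 7 = 2, so 2 days after Wednesday is Friday.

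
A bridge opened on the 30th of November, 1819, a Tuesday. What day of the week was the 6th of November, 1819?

Count forward from the earlier date (November 6, 1819) to the later (November 30, 1819):
Within November 1819: 30 − 6 = 24 days.
24 mod 7 = 3, so 3 days before Tuesday is Saturday.

Saturday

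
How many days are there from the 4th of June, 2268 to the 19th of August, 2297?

10668

From June 4, 2268 to June 4, 2297: 29 years, of which 7 contain a Feb 29 — 22×365 + 7×366 = 10592 days.
June 2297: 30 − 4 = 26 days remain.
Then July (31): 31 days.
August 1–19, 2297: 19 days.
Residual: 76 days.
Total: 10668 days.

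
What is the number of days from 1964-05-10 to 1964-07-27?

May 1964: 31 − 10 = 21 days remain.
Then June (30): 30 days.
July 1–27, 1964: 27 days.
Total: 21 + 30 + 27 = 78 days.

78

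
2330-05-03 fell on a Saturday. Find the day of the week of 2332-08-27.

Day-of-year of May 3, 2330: 123.
Day-of-year of August 27, 2332: 240.
2330 has 365 days, so 365 − 123 = 242 days remain in 2330.
Full years: 2331: 365. Sum = 365.
Total: 242 + 365 + 240 = 847 days.
847 is a multiple of 7, so 2332-08-27 falls on the same weekday: Saturday.

Saturday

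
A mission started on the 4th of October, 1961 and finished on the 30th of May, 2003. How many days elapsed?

15213

Day-of-year of October 4, 1961: 277.
Day-of-year of May 30, 2003: 150.
1961 has 365 days, so 365 − 277 = 88 days remain in 1961.
Full years 1962–2002: 31 common + 10 leap = 31×365 + 10×366 = 14975 days.
Total: 88 + 14975 + 150 = 15213 days.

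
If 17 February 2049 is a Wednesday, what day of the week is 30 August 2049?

February 2049: 28 − 17 = 11 days remain (2049 is not a leap year, so February has 28 days).
Then March (31), April (30), May (31), June (30), July (31): 31 + 30 + 31 + 30 + 31 = 153 days.
August 1–30, 2049: 30 days.
Total: 11 + 153 + 30 = 194 days.
194 mod 7 = 5, so 5 days after Wednesday is Monday.

Monday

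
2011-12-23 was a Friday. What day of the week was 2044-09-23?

Friday

Day-of-year of December 23, 2011: 357.
Day-of-year of September 23, 2044: 267.
2011 has 365 days, so 365 − 357 = 8 days remain in 2011.
Full years 2012–2043: 24 common + 8 leap = 24×365 + 8×366 = 11688 days.
Total: 8 + 11688 + 267 = 11963 days.
11963 is a multiple of 7, so 2044-09-23 falls on the same weekday: Friday.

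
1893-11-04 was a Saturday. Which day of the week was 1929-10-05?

Day-of-year of November 4, 1893: 308.
Day-of-year of October 5, 1929: 278.
1893 has 365 days, so 365 − 308 = 57 days remain in 1893.
Full years 1894–1928: 27 common + 8 leap = 27×365 + 8×366 = 12783 days.
Total: 57 + 12783 + 278 = 13118 days.
13118 is a multiple of 7, so 1929-10-05 falls on the same weekday: Saturday.

Saturday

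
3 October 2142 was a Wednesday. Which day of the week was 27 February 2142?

Tuesday

Count forward from the earlier date (February 27, 2142) to the later (October 3, 2142):
February 2142: 28 − 27 = 1 day remains (2142 is not a leap year, so February has 28 days).
Then March (31), April (30), May (31), June (30), July (31), August (31), September (30): 31 + 30 + 31 + 30 + 31 + 31 + 30 = 214 days.
October 1–3, 2142: 3 days.
Total: 1 + 214 + 3 = 218 days.
218 mod 7 = 1, so 1 day before Wednesday is Tuesday.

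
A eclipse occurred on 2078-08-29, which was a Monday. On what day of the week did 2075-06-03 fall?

Count forward from the earlier date (June 3, 2075) to the later (August 29, 2078):
June 3, 2075 → June 3, 2076: 366 days (2076 is a leap year).
June 3, 2076 → June 3, 2077: 365 days.
June 3, 2077 → June 3, 2078: 365 days.
June 2078: 30 − 3 = 27 days remain.
Then July (31): 31 days.
August 1–29, 2078: 29 days.
Residual: 87 days.
Total: 1183 days.
1183 is a multiple of 7, so 2075-06-03 falls on the same weekday: Monday.

Monday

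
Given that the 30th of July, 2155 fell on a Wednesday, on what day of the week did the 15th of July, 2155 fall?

Tuesday

Count forward from the earlier date (July 15, 2155) to the later (July 30, 2155):
Within July 2155: 30 − 15 = 15 days.
15 mod 7 = 1, so 1 day before Wednesday is Tuesday.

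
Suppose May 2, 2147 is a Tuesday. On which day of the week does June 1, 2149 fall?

Day-of-year of May 2, 2147: 122.
Day-of-year of June 1, 2149: 152.
2147 has 365 days, so 365 − 122 = 243 days remain in 2147.
Full years: 2148: 366. Sum = 366.
Total: 243 + 366 + 152 = 761 days.
761 mod 7 = 5, so 5 days after Tuesday is Sunday.

Sunday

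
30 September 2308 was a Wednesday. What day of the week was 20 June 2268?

Count forward from the earlier date (June 20, 2268) to the later (September 30, 2308):
From June 20, 2268 to June 20, 2308: 40 years, of which 9 contain a Feb 29 — 31×365 + 9×366 = 14609 days.
(2300 is not a leap year (divisible by 100 but not 400).)
June 2308: 30 − 20 = 10 days remain.
Then July (31), August (31): 31 + 31 = 62 days.
September 1–30, 2308: 30 days.
Residual: 102 days.
Total: 14711 days.
14711 mod 7 = 4, so 4 days before Wednesday is Saturday.

Saturday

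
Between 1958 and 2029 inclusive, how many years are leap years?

18

Years divisible by 4: 1960, 1964, …, 2028 — 18 in all.
2000 is divisible by 400, so still leap.
No century exceptions apply. Count: 18.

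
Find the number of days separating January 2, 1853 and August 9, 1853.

219

January 1853: 31 − 2 = 29 days remain.
Then February 1853 (28), March (31), April (30), May (31), June (30), July (31): 28 + 31 + 30 + 31 + 30 + 31 = 181 days.
August 1–9, 1853: 9 days.
Total: 29 + 181 + 9 = 219 days.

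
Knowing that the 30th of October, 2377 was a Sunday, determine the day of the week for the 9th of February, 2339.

Thursday

Count forward from the earlier date (February 9, 2339) to the later (October 30, 2377):
From February 9, 2339 to February 9, 2377: 38 years, of which 10 contain a Feb 29 — 28×365 + 10×366 = 13880 days.
February 2377: 28 − 9 = 19 days remain (2377 is not a leap year, so February has 28 days).
Then March (31), April (30), May (31), June (30), July (31), August (31), September (30): 31 + 30 + 31 + 30 + 31 + 31 + 30 = 214 days.
October 1–30, 2377: 30 days.
Residual: 263 days.
Total: 14143 days.
14143 mod 7 = 3, so 3 days before Sunday is Thursday.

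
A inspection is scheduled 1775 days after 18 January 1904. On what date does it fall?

27 November 1908

Count 1775 days after January 18, 1904:
January 18, 1904 → January 18, 1905: 366 days (1904 is a leap year).
January 18, 1905 → January 18, 1906: 365 days.
January 18, 1906 → January 18, 1907: 365 days.
January 18, 1907 → January 18, 1908: 365 days.
January 1908: 31 − 18 = 13 days remain.
Then 9 full months totalling 274 days.
November 1–27, 1908: 27 days.
Residual: 314 days.
Total: 1775 days.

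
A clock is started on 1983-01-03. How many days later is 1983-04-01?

January 1983: 31 − 3 = 28 days remain.
Then February 1983 (28), March (31): 28 + 31 = 59 days.
April 1, 1983: 1 day.
Total: 28 + 59 + 1 = 88 days.

88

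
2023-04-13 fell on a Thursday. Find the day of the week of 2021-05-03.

Count forward from the earlier date (May 3, 2021) to the later (April 13, 2023):
May 2021: 31 − 3 = 28 days remain.
Then 22 full months totalling 669 days.
April 1–13, 2023: 13 days.
Total: 28 + 669 + 13 = 710 days.
710 mod 7 = 3, so 3 days before Thursday is Monday.

Monday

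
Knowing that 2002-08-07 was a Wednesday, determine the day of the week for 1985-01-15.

Tuesday

Count forward from the earlier date (January 15, 1985) to the later (August 7, 2002):
Day-of-year of January 15, 1985: 15.
Day-of-year of August 7, 2002: 219.
1985 has 365 days, so 365 − 15 = 350 days remain in 1985.
Full years 1986–2001: 12 common + 4 leap = 12×365 + 4×366 = 5844 days.
Total: 350 + 5844 + 219 = 6413 days.
6413 mod 7 = 1, so 1 day before Wednesday is Tuesday.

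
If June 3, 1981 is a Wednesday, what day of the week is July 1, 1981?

Wednesday

June 1981: 30 − 3 = 27 days remain.
July 1, 1981: 1 day.
Total: 27 + 1 = 28 days.
28 is a multiple of 7, so July 1, 1981 falls on the same weekday: Wednesday.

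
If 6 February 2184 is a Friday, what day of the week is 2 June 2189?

Tuesday

February 6, 2184 → February 6, 2185: 366 days (2184 is a leap year).
February 6, 2185 → February 6, 2186: 365 days.
February 6, 2186 → February 6, 2187: 365 days.
February 6, 2187 → February 6, 2188: 365 days.
February 6, 2188 → February 6, 2189: 366 days (2188 is a leap year).
February 2189: 28 − 6 = 22 days remain (2189 is not a leap year, so February has 28 days).
Then March (31), April (30), May (31): 31 + 30 + 31 = 92 days.
June 1–2, 2189: 2 days.
Residual: 116 days.
Total: 1943 days.
1943 mod 7 = 4, so 4 days after Friday is Tuesday.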